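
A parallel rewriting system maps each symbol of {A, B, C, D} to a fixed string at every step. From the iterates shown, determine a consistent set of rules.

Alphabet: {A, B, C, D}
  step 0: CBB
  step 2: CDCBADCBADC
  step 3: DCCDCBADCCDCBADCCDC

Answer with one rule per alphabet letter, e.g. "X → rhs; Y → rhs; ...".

  step 2 ⇒ step 3: CDCBADCBADC ⇒ DC·C·DC·BA·DC·C·DC·BA·DC·C·DC
    A ↦ DC
    B ↦ BA
    C ↦ DC
    D ↦ C

A->DC, B->BA, C->DC, D->C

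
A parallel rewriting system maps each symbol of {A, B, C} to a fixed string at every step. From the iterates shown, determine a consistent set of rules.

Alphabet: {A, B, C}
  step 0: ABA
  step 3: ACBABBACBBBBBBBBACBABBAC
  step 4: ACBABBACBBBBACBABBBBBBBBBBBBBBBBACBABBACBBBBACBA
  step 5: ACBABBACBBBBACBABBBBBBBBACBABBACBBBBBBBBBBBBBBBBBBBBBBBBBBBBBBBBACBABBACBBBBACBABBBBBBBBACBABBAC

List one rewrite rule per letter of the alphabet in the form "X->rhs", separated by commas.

A->AC, B->BB, C->BA

  step 4 ⇒ step 5: ACBABBACBBBBACBABBBBBBBBBBBBBBBBACBABBACBBBBACBA ⇒ AC·BA·BB·AC·BB·BB·AC·BA·BB·BB·BB·BB·AC·BA·BB·AC·BB·BB·BB·BB·BB·BB·BB·BB·BB·BB·BB·BB·BB·BB·BB·BB·AC·BA·BB·AC·BB·BB·AC·BA·BB·BB·BB·BB·AC·BA·BB·AC
    A ↦ AC
    B ↦ BB
    C ↦ BA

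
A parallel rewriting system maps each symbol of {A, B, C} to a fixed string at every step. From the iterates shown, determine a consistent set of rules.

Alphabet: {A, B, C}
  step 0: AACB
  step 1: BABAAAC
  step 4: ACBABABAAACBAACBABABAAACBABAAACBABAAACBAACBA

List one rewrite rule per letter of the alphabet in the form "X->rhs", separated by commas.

  step 0 ⇒ step 1: AACB ⇒ BA·BA·A·AC
    A ↦ BA
    B ↦ AC
    C ↦ A

A->BA, B->AC, C->A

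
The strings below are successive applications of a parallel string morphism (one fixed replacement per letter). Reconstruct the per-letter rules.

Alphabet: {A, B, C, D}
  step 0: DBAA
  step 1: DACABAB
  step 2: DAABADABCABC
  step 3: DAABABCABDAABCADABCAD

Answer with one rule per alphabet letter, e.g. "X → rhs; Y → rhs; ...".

  step 2 ⇒ step 3: DAABADABCABC ⇒ DA·AB·AB·C·AB·DA·AB·C·AD·AB·C·AD
    A ↦ AB
    B ↦ C
    C ↦ AD
    D ↦ DA

A->AB, B->C, C->AD, D->DA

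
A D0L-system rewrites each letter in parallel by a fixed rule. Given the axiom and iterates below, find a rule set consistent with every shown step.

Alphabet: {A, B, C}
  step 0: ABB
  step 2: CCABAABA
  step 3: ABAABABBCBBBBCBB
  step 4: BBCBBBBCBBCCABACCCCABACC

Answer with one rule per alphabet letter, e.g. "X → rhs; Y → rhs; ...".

  step 3 ⇒ step 4: ABAABABBCBBBBCBB ⇒ BB·C·BB·BB·C·BB·C·C·ABA·C·C·C·C·ABA·C·C
    A ↦ BB
    B ↦ C
    C ↦ ABA

A->BB, B->C, C->ABA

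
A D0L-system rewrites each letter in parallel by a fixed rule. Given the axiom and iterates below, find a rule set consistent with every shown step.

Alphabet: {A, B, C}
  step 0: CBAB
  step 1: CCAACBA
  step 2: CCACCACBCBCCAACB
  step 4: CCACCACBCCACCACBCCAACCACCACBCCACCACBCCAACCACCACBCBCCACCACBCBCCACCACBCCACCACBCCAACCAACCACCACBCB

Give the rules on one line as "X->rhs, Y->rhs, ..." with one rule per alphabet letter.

A->CB, B->A, C->CCA

  step 1 ⇒ step 2: CCAACBA ⇒ CCA·CCA·CB·CB·CCA·A·CB
    A ↦ CB
    B ↦ A
    C ↦ CCA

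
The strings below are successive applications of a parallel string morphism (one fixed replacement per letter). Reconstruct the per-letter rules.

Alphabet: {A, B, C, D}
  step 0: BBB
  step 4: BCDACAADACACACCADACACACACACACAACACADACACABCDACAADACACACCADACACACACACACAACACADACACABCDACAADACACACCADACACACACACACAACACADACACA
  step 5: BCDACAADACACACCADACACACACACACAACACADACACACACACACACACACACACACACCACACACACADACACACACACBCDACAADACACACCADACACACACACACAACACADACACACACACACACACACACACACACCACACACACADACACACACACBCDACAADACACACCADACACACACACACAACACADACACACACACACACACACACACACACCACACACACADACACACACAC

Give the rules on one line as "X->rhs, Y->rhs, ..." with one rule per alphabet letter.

A->C, B->BCD, C->ACA, D->ADA

  step 4 ⇒ step 5: BCDACAADACACACCADACACACACACACAACACADACACABCDACAADACACACCADACACACACACACAACACADACACABCDACAADACACACCADACACACACACACAACACADACACA ⇒ BCD·ACA·ADA·C·ACA·C·C·ADA·C·ACA·C·ACA·C·ACA·ACA·C·ADA·C·ACA·C·ACA·C·ACA·C·ACA·C·ACA·C·ACA·C·C·ACA·C·ACA·C·ADA·C·ACA·C·ACA·C·BCD·ACA·ADA·C·ACA·C·C·ADA·C·ACA·C·ACA·C·ACA·ACA·C·ADA·C·ACA·C·ACA·C·ACA·C·ACA·C·ACA·C·ACA·C·C·ACA·C·ACA·C·ADA·C·ACA·C·ACA·C·BCD·ACA·ADA·C·ACA·C·C·ADA·C·ACA·C·ACA·C·ACA·ACA·C·ADA·C·ACA·C·ACA·C·ACA·C·ACA·C·ACA·C·ACA·C·C·ACA·C·ACA·C·ADA·C·ACA·C·ACA·C
    A ↦ C
    B ↦ BCD
    C ↦ ACA
    D ↦ ADA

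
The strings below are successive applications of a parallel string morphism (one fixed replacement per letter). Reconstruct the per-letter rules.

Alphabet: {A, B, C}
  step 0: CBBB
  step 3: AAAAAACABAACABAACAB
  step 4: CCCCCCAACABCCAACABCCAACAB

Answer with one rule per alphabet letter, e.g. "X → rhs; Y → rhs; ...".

A->C, B->AB, C->AA

  step 3 ⇒ step 4: AAAAAACABAACABAACAB ⇒ C·C·C·C·C·C·AA·C·AB·C·C·AA·C·AB·C·C·AA·C·AB
    A ↦ C
    B ↦ AB
    C ↦ AA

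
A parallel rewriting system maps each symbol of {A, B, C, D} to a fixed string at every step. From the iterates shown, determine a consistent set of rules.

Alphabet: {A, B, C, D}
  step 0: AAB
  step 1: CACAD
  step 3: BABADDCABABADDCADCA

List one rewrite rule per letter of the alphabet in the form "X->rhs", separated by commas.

A->CA, B->D, C->DD, D->BA

  step 0 ⇒ step 1: AAB ⇒ CA·CA·D
    A ↦ CA
    B ↦ D
    C ↦ DD  (constrained at step 1)
    D ↦ BA  (constrained at step 1)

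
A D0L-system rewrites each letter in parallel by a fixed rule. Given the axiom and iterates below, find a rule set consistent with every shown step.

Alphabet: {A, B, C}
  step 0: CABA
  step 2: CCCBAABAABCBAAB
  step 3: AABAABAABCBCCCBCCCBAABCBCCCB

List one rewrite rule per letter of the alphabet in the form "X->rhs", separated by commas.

  step 2 ⇒ step 3: CCCBAABAABCBAAB ⇒ AAB·AAB·AAB·CB·C·C·CB·C·C·CB·AAB·CB·C·C·CB
    A ↦ C
    B ↦ CB
    C ↦ AAB

A->C, B->CB, C->AAB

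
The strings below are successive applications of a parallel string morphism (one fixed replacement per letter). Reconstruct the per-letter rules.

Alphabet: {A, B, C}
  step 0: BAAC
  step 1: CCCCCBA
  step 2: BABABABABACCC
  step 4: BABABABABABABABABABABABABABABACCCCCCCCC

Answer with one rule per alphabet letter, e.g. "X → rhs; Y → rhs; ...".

  step 1 ⇒ step 2: CCCCCBA ⇒ BA·BA·BA·BA·BA·C·CC
    A ↦ CC
    B ↦ C
    C ↦ BA

A->CC, B->C, C->BA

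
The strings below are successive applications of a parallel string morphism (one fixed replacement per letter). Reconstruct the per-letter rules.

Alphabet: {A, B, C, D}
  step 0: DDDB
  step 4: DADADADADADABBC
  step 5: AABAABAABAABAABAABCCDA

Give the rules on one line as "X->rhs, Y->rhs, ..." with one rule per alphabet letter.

A->B, B->C, C->DA, D->AA

  step 4 ⇒ step 5: DADADADADADABBC ⇒ AA·B·AA·B·AA·B·AA·B·AA·B·AA·B·C·C·DA
    A ↦ B
    B ↦ C
    C ↦ DA
    D ↦ AA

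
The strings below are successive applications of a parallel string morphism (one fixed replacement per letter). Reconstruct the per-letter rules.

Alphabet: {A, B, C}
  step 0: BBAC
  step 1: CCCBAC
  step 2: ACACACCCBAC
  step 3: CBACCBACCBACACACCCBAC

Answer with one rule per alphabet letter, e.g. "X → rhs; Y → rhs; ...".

A->CB, B->C, C->AC

  step 2 ⇒ step 3: ACACACCCBAC ⇒ CB·AC·CB·AC·CB·AC·AC·AC·C·CB·AC
    A ↦ CB
    B ↦ C
    C ↦ AC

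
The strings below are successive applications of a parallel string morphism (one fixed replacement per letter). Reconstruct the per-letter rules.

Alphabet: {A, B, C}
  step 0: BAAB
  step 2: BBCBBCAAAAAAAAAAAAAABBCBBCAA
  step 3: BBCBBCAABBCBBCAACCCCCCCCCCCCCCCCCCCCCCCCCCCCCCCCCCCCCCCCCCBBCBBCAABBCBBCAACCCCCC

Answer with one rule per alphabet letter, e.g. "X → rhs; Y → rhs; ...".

  step 2 ⇒ step 3: BBCBBCAAAAAAAAAAAAAABBCBBCAA ⇒ BBC·BBC·AA·BBC·BBC·AA·CCC·CCC·CCC·CCC·CCC·CCC·CCC·CCC·CCC·CCC·CCC·CCC·CCC·CCC·BBC·BBC·AA·BBC·BBC·AA·CCC·CCC
    A ↦ CCC
    B ↦ BBC
    C ↦ AA

A->CCC, B->BBC, C->AA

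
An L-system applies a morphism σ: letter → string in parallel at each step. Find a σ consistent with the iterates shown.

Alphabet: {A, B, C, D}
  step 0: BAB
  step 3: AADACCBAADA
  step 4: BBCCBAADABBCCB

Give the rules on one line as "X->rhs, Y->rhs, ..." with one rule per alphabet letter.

A->B, B->DA, C->A, D->CC

  step 3 ⇒ step 4: AADACCBAADA ⇒ B·B·CC·B·A·A·DA·B·B·CC·B
    A ↦ B
    B ↦ DA
    C ↦ A
    D ↦ CC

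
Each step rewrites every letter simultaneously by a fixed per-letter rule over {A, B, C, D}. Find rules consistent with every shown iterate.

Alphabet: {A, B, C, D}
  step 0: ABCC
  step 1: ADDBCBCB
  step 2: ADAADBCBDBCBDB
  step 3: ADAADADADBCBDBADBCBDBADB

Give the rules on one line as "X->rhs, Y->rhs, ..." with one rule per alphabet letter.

  step 2 ⇒ step 3: ADAADBCBDBCBDB ⇒ AD·A·AD·AD·A·DB·CB·DB·A·DB·CB·DB·A·DB
    A ↦ AD
    B ↦ DB
    C ↦ CB
    D ↦ A

A->AD, B->DB, C->CB, D->A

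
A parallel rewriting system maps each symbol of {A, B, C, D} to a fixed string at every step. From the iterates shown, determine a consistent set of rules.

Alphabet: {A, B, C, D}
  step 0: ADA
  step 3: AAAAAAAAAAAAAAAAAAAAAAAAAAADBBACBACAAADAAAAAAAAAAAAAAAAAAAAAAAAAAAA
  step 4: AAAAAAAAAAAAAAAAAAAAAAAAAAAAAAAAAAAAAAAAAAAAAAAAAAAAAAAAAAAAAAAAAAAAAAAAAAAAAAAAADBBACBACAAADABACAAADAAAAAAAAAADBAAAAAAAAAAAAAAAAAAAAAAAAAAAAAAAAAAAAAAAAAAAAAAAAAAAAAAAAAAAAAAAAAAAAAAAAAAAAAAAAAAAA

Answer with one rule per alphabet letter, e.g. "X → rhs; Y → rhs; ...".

  step 3 ⇒ step 4: AAAAAAAAAAAAAAAAAAAAAAAAAAADBBACBACAAADAAAAAAAAAAAAAAAAAAAAAAAAAAAA ⇒ AAA·AAA·AAA·AAA·AAA·AAA·AAA·AAA·AAA·AAA·AAA·AAA·AAA·AAA·AAA·AAA·AAA·AAA·AAA·AAA·AAA·AAA·AAA·AAA·AAA·AAA·AAA·DB·BAC·BAC·AAA·DA·BAC·AAA·DA·AAA·AAA·AAA·DB·AAA·AAA·AAA·AAA·AAA·AAA·AAA·AAA·AAA·AAA·AAA·AAA·AAA·AAA·AAA·AAA·AAA·AAA·AAA·AAA·AAA·AAA·AAA·AAA·AAA·AAA·AAA·AAA
    A ↦ AAA
    B ↦ BAC
    C ↦ DA
    D ↦ DB

A->AAA, B->BAC, C->DA, D->DB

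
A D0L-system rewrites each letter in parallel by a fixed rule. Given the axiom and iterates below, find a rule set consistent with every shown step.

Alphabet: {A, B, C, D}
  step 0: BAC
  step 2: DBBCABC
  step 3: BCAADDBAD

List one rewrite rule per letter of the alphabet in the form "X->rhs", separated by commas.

  step 2 ⇒ step 3: DBBCABC ⇒ BC·A·A·D·DB·A·D
    A ↦ DB
    B ↦ A
    C ↦ D
    D ↦ BC

A->DB, B->A, C->D, D->BC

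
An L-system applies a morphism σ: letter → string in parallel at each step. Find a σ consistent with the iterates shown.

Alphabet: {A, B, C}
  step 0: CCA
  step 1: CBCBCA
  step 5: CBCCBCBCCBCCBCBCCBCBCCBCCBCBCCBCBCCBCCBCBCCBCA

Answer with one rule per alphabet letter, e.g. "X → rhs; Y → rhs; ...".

A->CA, B->C, C->CB

  step 0 ⇒ step 1: CCA ⇒ CB·CB·CA
    A ↦ CA
    C ↦ CB
    B ↦ C  (constrained at step 1)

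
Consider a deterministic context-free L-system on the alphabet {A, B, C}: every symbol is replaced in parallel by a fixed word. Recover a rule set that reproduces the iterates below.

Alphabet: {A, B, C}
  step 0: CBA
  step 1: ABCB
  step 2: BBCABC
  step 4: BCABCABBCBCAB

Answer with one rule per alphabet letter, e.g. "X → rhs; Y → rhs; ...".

A->B, B->BC, C->A

  step 1 ⇒ step 2: ABCB ⇒ B·BC·A·BC
    A ↦ B
    B ↦ BC
    C ↦ A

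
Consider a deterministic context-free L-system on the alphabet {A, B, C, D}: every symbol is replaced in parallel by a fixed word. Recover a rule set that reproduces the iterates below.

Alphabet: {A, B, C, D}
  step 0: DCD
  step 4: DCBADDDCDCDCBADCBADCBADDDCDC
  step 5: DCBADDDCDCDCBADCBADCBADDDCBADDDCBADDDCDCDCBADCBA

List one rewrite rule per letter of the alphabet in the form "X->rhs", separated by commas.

A->D, B->D, C->BA, D->DC

  step 4 ⇒ step 5: DCBADDDCDCDCBADCBADCBADDDCDC ⇒ DC·BA·D·D·DC·DC·DC·BA·DC·BA·DC·BA·D·D·DC·BA·D·D·DC·BA·D·D·DC·DC·DC·BA·DC·BA
    A ↦ D
    B ↦ D
    C ↦ BA
    D ↦ DC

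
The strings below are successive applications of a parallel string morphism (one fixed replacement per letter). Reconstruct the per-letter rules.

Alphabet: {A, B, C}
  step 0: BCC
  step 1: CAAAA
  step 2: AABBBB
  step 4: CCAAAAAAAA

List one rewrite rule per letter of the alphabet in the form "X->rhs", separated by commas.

A->B, B->C, C->AA

  step 1 ⇒ step 2: CAAAA ⇒ AA·B·B·B·B
    A ↦ B
    C ↦ AA
  step 0 ⇒ step 1: BCC ⇒ C·AA·AA
    B ↦ C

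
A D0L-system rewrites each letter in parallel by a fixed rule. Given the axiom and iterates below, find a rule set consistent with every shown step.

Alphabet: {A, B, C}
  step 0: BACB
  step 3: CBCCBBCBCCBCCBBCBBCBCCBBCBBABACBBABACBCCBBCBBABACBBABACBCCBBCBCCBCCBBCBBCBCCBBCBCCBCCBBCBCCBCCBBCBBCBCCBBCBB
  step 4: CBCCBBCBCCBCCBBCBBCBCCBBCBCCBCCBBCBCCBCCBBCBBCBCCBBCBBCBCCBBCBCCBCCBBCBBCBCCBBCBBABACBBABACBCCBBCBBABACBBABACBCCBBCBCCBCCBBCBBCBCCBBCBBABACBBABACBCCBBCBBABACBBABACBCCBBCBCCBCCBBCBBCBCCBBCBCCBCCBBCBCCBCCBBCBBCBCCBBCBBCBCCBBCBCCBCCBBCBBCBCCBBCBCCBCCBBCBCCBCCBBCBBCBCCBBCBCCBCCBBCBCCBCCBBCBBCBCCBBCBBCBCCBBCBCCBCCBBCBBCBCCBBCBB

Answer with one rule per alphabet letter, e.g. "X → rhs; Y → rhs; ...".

A->ABA, B->CBB, C->CBC

  step 3 ⇒ step 4: CBCCBBCBCCBCCBBCBBCBCCBBCBBABACBBABACBCCBBCBBABACBBABACBCCBBCBCCBCCBBCBBCBCCBBCBCCBCCBBCBCCBCCBBCBBCBCCBBCBB ⇒ CBC·CBB·CBC·CBC·CBB·CBB·CBC·CBB·CBC·CBC·CBB·CBC·CBC·CBB·CBB·CBC·CBB·CBB·CBC·CBB·CBC·CBC·CBB·CBB·CBC·CBB·CBB·ABA·CBB·ABA·CBC·CBB·CBB·ABA·CBB·ABA·CBC·CBB·CBC·CBC·CBB·CBB·CBC·CBB·CBB·ABA·CBB·ABA·CBC·CBB·CBB·ABA·CBB·ABA·CBC·CBB·CBC·CBC·CBB·CBB·CBC·CBB·CBC·CBC·CBB·CBC·CBC·CBB·CBB·CBC·CBB·CBB·CBC·CBB·CBC·CBC·CBB·CBB·CBC·CBB·CBC·CBC·CBB·CBC·CBC·CBB·CBB·CBC·CBB·CBC·CBC·CBB·CBC·CBC·CBB·CBB·CBC·CBB·CBB·CBC·CBB·CBC·CBC·CBB·CBB·CBC·CBB·CBB
    A ↦ ABA
    B ↦ CBB
    C ↦ CBC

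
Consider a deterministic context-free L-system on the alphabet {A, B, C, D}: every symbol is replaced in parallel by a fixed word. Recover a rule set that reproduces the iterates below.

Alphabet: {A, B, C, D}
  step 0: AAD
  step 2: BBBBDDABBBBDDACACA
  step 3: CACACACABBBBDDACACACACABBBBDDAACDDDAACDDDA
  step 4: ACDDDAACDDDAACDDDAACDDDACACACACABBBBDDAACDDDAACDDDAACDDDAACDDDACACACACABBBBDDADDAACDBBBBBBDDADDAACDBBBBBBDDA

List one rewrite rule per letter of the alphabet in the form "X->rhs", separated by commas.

  step 3 ⇒ step 4: CACACACABBBBDDACACACACABBBBDDAACDDDAACDDDA ⇒ ACD·DDA·ACD·DDA·ACD·DDA·ACD·DDA·CA·CA·CA·CA·BB·BB·DDA·ACD·DDA·ACD·DDA·ACD·DDA·ACD·DDA·CA·CA·CA·CA·BB·BB·DDA·DDA·ACD·BB·BB·BB·DDA·DDA·ACD·BB·BB·BB·DDA
    A ↦ DDA
    B ↦ CA
    C ↦ ACD
    D ↦ BB

A->DDA, B->CA, C->ACD, D->BB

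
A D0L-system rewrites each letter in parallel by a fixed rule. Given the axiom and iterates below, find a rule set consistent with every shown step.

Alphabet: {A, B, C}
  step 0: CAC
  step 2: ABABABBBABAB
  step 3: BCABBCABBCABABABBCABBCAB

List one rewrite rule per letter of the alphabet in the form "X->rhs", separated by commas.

A->BC, B->AB, C->BB

  step 2 ⇒ step 3: ABABABBBABAB ⇒ BC·AB·BC·AB·BC·AB·AB·AB·BC·AB·BC·AB
    A ↦ BC
    B ↦ AB
    C ↦ BB  (constrained at step 0)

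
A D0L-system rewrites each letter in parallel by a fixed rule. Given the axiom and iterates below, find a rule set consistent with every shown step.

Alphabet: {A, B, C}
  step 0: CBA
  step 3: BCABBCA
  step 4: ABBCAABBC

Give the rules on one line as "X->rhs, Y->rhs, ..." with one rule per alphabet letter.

A->BC, B->A, C->B

  step 3 ⇒ step 4: BCABBCA ⇒ A·B·BC·A·A·B·BC
    A ↦ BC
    B ↦ A
    C ↦ B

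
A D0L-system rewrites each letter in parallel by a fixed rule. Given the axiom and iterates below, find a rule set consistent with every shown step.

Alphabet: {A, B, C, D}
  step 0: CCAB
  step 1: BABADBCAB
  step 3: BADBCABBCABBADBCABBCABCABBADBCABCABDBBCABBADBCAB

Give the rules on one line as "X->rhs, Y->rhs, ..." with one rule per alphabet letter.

A->DB, B->CAB, C->BA, D->B

  step 0 ⇒ step 1: CCAB ⇒ BA·BA·DB·CAB
    A ↦ DB
    B ↦ CAB
    C ↦ BA
    D ↦ B  (constrained at step 1)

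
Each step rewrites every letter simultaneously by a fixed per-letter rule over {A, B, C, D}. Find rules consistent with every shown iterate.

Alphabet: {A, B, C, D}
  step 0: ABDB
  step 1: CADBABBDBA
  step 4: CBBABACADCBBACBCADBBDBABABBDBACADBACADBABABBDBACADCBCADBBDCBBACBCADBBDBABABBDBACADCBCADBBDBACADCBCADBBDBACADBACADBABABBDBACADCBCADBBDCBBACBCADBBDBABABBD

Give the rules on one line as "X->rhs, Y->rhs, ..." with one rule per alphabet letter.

  step 0 ⇒ step 1: ABDB ⇒ CAD·BA·BBD·BA
    A ↦ CAD
    B ↦ BA
    D ↦ BBD
    C ↦ CB  (constrained at step 1)

A->CAD, B->BA, C->CB, D->BBD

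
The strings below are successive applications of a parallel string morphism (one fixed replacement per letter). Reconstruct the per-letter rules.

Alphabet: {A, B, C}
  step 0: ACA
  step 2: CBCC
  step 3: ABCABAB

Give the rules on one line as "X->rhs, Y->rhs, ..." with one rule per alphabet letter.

A->B, B->C, C->AB

  step 2 ⇒ step 3: CBCC ⇒ AB·C·AB·AB
    B ↦ C
    C ↦ AB
    A ↦ B  (constrained at step 0)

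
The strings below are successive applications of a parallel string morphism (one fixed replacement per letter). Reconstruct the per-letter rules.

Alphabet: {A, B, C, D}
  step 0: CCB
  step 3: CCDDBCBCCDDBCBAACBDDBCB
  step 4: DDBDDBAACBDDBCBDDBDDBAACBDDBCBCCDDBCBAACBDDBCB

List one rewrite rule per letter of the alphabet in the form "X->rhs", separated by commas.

A->C, B->CB, C->DDB, D->A

  step 3 ⇒ step 4: CCDDBCBCCDDBCBAACBDDBCB ⇒ DDB·DDB·A·A·CB·DDB·CB·DDB·DDB·A·A·CB·DDB·CB·C·C·DDB·CB·A·A·CB·DDB·CB
    A ↦ C
    B ↦ CB
    C ↦ DDB
    D ↦ A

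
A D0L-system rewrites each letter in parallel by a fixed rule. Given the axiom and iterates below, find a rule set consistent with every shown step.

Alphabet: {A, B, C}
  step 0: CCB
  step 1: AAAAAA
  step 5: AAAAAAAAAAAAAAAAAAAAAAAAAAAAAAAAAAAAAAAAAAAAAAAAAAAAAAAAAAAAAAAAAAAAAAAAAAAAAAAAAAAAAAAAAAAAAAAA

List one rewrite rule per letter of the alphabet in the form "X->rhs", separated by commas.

  step 0 ⇒ step 1: CCB ⇒ AA·AA·AA
    B ↦ AA
    C ↦ AA
    A ↦ CB  (constrained at step 1)

A->CB, B->AA, C->AA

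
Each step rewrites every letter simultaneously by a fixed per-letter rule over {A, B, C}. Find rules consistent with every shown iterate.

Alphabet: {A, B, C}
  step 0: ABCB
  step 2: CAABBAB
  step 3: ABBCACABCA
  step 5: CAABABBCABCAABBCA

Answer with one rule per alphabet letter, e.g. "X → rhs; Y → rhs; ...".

  step 2 ⇒ step 3: CAABBAB ⇒ A·B·B·CA·CA·B·CA
    A ↦ B
    B ↦ CA
    C ↦ A

A->B, B->CA, C->A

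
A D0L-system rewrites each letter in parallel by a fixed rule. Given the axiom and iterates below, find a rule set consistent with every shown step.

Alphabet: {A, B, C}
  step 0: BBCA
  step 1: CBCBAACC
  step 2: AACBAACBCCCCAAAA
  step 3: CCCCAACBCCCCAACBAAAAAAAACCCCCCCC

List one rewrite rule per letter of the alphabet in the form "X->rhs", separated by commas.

  step 2 ⇒ step 3: AACBAACBCCCCAAAA ⇒ CC·CC·AA·CB·CC·CC·AA·CB·AA·AA·AA·AA·CC·CC·CC·CC
    A ↦ CC
    B ↦ CB
    C ↦ AA

A->CC, B->CB, C->AA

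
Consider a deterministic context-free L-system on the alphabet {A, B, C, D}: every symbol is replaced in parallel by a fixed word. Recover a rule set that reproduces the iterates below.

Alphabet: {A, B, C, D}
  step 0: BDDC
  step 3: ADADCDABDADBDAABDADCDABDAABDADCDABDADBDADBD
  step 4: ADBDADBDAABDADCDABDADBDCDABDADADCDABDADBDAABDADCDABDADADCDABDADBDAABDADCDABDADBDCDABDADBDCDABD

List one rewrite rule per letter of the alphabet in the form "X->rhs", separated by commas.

  step 3 ⇒ step 4: ADADCDABDADBDAABDADCDABDAABDADCDABDADBDADBD ⇒ AD·BD·AD·BD·AA·BD·AD·CDA·BD·AD·BD·CDA·BD·AD·AD·CDA·BD·AD·BD·AA·BD·AD·CDA·BD·AD·AD·CDA·BD·AD·BD·AA·BD·AD·CDA·BD·AD·BD·CDA·BD·AD·BD·CDA·BD
    A ↦ AD
    B ↦ CDA
    C ↦ AA
    D ↦ BD

A->AD, B->CDA, C->AA, D->BD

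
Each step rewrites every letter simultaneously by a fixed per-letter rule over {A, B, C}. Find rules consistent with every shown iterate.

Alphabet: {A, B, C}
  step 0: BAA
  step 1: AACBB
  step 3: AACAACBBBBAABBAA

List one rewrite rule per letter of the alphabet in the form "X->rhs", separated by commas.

  step 0 ⇒ step 1: BAA ⇒ AAC·B·B
    A ↦ B
    B ↦ AAC
    C ↦ AA  (constrained at step 1)

A->B, B->AAC, C->AA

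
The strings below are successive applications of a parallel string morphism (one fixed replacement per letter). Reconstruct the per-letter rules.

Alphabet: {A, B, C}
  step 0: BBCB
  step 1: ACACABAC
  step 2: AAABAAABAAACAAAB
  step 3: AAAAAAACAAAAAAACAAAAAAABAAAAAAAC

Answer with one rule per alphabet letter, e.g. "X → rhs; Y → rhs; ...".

  step 2 ⇒ step 3: AAABAAABAAACAAAB ⇒ AA·AA·AA·AC·AA·AA·AA·AC·AA·AA·AA·AB·AA·AA·AA·AC
    A ↦ AA
    B ↦ AC
    C ↦ AB

A->AA, B->AC, C->AB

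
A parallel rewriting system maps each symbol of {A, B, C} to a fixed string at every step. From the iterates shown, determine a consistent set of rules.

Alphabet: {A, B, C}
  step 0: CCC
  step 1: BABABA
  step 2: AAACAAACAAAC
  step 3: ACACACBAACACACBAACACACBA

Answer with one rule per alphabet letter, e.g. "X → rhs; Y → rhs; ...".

  step 2 ⇒ step 3: AAACAAACAAAC ⇒ AC·AC·AC·BA·AC·AC·AC·BA·AC·AC·AC·BA
    A ↦ AC
    C ↦ BA
  step 1 ⇒ step 2: BABABA ⇒ AA·AC·AA·AC·AA·AC
    B ↦ AA

A->AC, B->AA, C->BA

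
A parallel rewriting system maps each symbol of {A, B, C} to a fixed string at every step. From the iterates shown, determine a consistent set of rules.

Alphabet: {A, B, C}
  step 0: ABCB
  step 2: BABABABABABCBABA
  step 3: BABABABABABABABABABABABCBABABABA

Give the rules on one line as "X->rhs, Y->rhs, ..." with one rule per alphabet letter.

A->BA, B->BA, C->BC

  step 2 ⇒ step 3: BABABABABABCBABA ⇒ BA·BA·BA·BA·BA·BA·BA·BA·BA·BA·BA·BC·BA·BA·BA·BA
    A ↦ BA
    B ↦ BA
    C ↦ BC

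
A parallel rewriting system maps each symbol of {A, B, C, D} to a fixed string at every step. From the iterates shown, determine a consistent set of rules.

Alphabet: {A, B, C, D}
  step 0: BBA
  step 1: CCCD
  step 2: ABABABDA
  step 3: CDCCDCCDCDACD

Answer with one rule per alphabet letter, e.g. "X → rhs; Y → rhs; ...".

  step 2 ⇒ step 3: ABABABDA ⇒ CD·C·CD·C·CD·C·DA·CD
    A ↦ CD
    B ↦ C
    D ↦ DA
  step 1 ⇒ step 2: CCCD ⇒ AB·AB·AB·DA
    C ↦ AB

A->CD, B->C, C->AB, D->DA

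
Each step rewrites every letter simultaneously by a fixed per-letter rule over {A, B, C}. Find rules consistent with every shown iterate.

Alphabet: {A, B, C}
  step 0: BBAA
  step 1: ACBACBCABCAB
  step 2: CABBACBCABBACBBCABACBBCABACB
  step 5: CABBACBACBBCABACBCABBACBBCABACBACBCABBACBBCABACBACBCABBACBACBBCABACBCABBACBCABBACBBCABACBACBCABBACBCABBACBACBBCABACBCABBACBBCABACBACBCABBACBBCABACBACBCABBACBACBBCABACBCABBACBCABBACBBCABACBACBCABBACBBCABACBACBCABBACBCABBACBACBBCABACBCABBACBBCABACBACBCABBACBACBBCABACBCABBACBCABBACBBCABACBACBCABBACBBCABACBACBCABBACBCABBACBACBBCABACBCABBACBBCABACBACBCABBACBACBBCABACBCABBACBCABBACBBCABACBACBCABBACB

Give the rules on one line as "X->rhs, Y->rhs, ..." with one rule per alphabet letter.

A->CAB, B->ACB, C->B

  step 1 ⇒ step 2: ACBACBCABCAB ⇒ CAB·B·ACB·CAB·B·ACB·B·CAB·ACB·B·CAB·ACB
    A ↦ CAB
    B ↦ ACB
    C ↦ B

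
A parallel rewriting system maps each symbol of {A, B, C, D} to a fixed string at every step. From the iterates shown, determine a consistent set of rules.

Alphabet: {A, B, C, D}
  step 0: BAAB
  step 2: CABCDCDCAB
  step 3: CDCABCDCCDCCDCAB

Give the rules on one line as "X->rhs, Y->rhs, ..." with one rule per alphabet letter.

  step 2 ⇒ step 3: CABCDCDCAB ⇒ CD·C·AB·CD·C·CD·C·CD·C·AB
    A ↦ C
    B ↦ AB
    C ↦ CD
    D ↦ C

A->C, B->AB, C->CD, D->C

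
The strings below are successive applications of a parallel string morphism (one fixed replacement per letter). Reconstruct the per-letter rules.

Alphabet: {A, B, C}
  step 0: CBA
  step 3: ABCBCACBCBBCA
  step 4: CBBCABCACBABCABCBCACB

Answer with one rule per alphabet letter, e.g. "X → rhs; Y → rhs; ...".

A->CB, B->BC, C->A

  step 3 ⇒ step 4: ABCBCACBCBBCA ⇒ CB·BC·A·BC·A·CB·A·BC·A·BC·BC·A·CB
    A ↦ CB
    B ↦ BC
    C ↦ A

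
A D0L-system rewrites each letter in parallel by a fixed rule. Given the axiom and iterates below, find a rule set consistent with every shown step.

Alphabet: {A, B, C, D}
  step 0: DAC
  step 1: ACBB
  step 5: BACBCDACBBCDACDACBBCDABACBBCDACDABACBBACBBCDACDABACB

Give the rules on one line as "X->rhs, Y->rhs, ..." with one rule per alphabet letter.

  step 0 ⇒ step 1: DAC ⇒ A·CB·B
    A ↦ CB
    C ↦ B
    D ↦ A
    B ↦ CDA  (constrained at step 1)

A->CB, B->CDA, C->B, D->A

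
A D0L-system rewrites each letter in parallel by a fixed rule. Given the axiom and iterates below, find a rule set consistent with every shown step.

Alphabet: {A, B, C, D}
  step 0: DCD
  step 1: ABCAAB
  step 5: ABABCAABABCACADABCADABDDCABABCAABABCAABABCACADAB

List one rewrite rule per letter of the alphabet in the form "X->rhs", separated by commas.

  step 0 ⇒ step 1: DCD ⇒ AB·CA·AB
    C ↦ CA
    D ↦ AB
    A ↦ D  (constrained at step 1)
    B ↦ DC  (constrained at step 1)

A->D, B->DC, C->CA, D->AB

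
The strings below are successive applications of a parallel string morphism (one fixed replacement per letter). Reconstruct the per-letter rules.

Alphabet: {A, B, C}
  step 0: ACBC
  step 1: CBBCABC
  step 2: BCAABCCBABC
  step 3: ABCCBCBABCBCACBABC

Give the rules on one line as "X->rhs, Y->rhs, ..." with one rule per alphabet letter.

A->CB, B->A, C->BC

  step 2 ⇒ step 3: BCAABCCBABC ⇒ A·BC·CB·CB·A·BC·BC·A·CB·A·BC
    A ↦ CB
    B ↦ A
    C ↦ BC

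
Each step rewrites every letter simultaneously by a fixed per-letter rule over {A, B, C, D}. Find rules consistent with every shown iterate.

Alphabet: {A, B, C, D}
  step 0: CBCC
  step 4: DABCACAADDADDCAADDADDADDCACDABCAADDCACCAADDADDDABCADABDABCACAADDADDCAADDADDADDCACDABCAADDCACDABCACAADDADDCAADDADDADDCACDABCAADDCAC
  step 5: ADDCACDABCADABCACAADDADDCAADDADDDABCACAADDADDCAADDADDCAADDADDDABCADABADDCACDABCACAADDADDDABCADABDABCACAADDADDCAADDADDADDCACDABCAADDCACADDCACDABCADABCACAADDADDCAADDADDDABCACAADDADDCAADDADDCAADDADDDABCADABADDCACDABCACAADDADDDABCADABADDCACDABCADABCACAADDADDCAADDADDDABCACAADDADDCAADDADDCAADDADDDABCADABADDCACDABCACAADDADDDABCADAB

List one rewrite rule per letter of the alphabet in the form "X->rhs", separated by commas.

  step 4 ⇒ step 5: DABCACAADDADDCAADDADDADDCACDABCAADDCACCAADDADDDABCADABDABCACAADDADDCAADDADDADDCACDABCAADDCACDABCACAADDADDCAADDADDADDCACDABCAADDCAC ⇒ ADD·CA·C·DAB·CA·DAB·CA·CA·ADD·ADD·CA·ADD·ADD·DAB·CA·CA·ADD·ADD·CA·ADD·ADD·CA·ADD·ADD·DAB·CA·DAB·ADD·CA·C·DAB·CA·CA·ADD·ADD·DAB·CA·DAB·DAB·CA·CA·ADD·ADD·CA·ADD·ADD·ADD·CA·C·DAB·CA·ADD·CA·C·ADD·CA·C·DAB·CA·DAB·CA·CA·ADD·ADD·CA·ADD·ADD·DAB·CA·CA·ADD·ADD·CA·ADD·ADD·CA·ADD·ADD·DAB·CA·DAB·ADD·CA·C·DAB·CA·CA·ADD·ADD·DAB·CA·DAB·ADD·CA·C·DAB·CA·DAB·CA·CA·ADD·ADD·CA·ADD·ADD·DAB·CA·CA·ADD·ADD·CA·ADD·ADD·CA·ADD·ADD·DAB·CA·DAB·ADD·CA·C·DAB·CA·CA·ADD·ADD·DAB·CA·DAB
    A ↦ CA
    B ↦ C
    C ↦ DAB
    D ↦ ADD

A->CA, B->C, C->DAB, D->ADD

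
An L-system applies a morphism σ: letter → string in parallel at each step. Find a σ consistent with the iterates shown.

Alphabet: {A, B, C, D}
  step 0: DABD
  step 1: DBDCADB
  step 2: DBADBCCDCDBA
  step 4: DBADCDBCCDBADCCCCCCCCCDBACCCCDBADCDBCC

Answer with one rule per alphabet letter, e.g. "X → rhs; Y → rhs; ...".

A->DC, B->A, C->CC, D->DB

  step 1 ⇒ step 2: DBDCADB ⇒ DB·A·DB·CC·DC·DB·A
    A ↦ DC
    B ↦ A
    C ↦ CC
    D ↦ DB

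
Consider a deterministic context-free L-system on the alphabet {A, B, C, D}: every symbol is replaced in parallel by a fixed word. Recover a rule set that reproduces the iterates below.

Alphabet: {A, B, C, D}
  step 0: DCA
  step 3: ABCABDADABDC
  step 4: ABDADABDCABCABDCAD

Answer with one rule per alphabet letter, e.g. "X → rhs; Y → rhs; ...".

  step 3 ⇒ step 4: ABCABDADABDC ⇒ AB·D·AD·AB·D·C·AB·C·AB·D·C·AD
    A ↦ AB
    B ↦ D
    C ↦ AD
    D ↦ C

A->AB, B->D, C->AD, D->C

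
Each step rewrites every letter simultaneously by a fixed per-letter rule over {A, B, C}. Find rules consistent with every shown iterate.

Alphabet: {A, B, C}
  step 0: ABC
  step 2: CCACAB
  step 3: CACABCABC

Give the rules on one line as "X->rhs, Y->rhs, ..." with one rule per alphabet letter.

  step 2 ⇒ step 3: CCACAB ⇒ CA·CA·B·CA·B·C
    A ↦ B
    B ↦ C
    C ↦ CA

A->B, B->C, C->CA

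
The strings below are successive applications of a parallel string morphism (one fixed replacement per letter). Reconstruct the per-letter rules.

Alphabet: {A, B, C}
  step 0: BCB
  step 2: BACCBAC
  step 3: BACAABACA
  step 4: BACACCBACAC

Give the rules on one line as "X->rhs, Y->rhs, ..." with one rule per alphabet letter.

  step 3 ⇒ step 4: BACAABACA ⇒ BA·C·A·C·C·BA·C·A·C
    A ↦ C
    B ↦ BA
    C ↦ A

A->C, B->BA, C->A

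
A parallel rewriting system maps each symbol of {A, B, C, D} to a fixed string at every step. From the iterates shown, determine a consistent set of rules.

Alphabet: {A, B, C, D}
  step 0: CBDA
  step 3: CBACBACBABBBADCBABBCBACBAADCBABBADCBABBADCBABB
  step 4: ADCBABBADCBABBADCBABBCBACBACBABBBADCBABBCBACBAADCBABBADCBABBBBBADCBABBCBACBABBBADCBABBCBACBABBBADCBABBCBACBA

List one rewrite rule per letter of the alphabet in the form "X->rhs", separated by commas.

  step 3 ⇒ step 4: CBACBACBABBBADCBABBCBACBAADCBABBADCBABBADCBABB ⇒ AD·CBA·BB·AD·CBA·BB·AD·CBA·BB·CBA·CBA·CBA·BB·B·AD·CBA·BB·CBA·CBA·AD·CBA·BB·AD·CBA·BB·BB·B·AD·CBA·BB·CBA·CBA·BB·B·AD·CBA·BB·CBA·CBA·BB·B·AD·CBA·BB·CBA·CBA
    A ↦ BB
    B ↦ CBA
    C ↦ AD
    D ↦ B

A->BB, B->CBA, C->AD, D->B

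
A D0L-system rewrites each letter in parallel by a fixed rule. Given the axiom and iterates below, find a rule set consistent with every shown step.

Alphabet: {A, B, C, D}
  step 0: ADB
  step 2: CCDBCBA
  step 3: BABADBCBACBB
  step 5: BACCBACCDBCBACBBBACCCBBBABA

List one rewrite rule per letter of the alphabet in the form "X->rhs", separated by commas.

A->BB, B->C, C->BA, D->DB

  step 2 ⇒ step 3: CCDBCBA ⇒ BA·BA·DB·C·BA·C·BB
    A ↦ BB
    B ↦ C
    C ↦ BA
    D ↦ DB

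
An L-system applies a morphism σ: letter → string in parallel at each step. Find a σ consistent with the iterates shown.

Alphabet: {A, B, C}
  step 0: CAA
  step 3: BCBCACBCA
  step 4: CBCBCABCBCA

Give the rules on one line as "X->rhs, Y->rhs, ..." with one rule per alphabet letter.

A->CA, B->C, C->B

  step 3 ⇒ step 4: BCBCACBCA ⇒ C·B·C·B·CA·B·C·B·CA
    A ↦ CA
    B ↦ C
    C ↦ B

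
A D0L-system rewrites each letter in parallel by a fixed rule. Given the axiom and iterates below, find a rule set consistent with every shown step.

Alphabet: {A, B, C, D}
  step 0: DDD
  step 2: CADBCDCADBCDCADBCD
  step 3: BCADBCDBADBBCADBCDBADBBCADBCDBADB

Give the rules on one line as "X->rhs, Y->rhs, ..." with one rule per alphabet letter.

A->C, B->CD, C->B, D->ADB

  step 2 ⇒ step 3: CADBCDCADBCDCADBCD ⇒ B·C·ADB·CD·B·ADB·B·C·ADB·CD·B·ADB·B·C·ADB·CD·B·ADB
    A ↦ C
    B ↦ CD
    C ↦ B
    D ↦ ADB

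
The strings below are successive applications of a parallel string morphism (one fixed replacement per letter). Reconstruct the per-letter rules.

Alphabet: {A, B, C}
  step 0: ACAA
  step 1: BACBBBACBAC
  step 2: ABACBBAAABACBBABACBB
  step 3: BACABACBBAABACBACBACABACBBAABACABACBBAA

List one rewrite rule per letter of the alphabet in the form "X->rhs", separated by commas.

  step 2 ⇒ step 3: ABACBBAAABACBBABACBB ⇒ BAC·A·BAC·BB·A·A·BAC·BAC·BAC·A·BAC·BB·A·A·BAC·A·BAC·BB·A·A
    A ↦ BAC
    B ↦ A
    C ↦ BB

A->BAC, B->A, C->BB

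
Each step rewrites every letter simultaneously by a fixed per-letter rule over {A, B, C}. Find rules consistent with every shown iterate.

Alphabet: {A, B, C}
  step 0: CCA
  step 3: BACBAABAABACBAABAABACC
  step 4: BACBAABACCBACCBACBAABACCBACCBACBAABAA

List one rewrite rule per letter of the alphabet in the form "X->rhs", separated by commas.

A->C, B->BA, C->BAA

  step 3 ⇒ step 4: BACBAABAABACBAABAABACC ⇒ BA·C·BAA·BA·C·C·BA·C·C·BA·C·BAA·BA·C·C·BA·C·C·BA·C·BAA·BAA
    A ↦ C
    B ↦ BA
    C ↦ BAA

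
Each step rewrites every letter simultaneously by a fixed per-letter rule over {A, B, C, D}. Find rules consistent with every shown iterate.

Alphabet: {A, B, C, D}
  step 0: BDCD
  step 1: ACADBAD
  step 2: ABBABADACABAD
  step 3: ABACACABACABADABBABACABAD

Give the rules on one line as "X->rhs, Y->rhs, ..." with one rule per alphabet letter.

A->AB, B->AC, C->B, D->AD

  step 2 ⇒ step 3: ABBABADACABAD ⇒ AB·AC·AC·AB·AC·AB·AD·AB·B·AB·AC·AB·AD
    A ↦ AB
    B ↦ AC
    C ↦ B
    D ↦ AD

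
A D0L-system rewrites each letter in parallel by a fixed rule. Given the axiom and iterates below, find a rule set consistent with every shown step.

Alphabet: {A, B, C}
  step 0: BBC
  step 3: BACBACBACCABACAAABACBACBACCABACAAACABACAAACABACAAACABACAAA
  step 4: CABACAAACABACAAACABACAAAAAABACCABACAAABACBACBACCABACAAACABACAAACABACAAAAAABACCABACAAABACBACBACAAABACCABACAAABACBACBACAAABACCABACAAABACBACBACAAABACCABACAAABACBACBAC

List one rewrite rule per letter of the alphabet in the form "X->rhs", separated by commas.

  step 3 ⇒ step 4: BACBACBACCABACAAABACBACBACCABACAAACABACAAACABACAAACABACAAA ⇒ CA·BAC·AAA·CA·BAC·AAA·CA·BAC·AAA·AAA·BAC·CA·BAC·AAA·BAC·BAC·BAC·CA·BAC·AAA·CA·BAC·AAA·CA·BAC·AAA·AAA·BAC·CA·BAC·AAA·BAC·BAC·BAC·AAA·BAC·CA·BAC·AAA·BAC·BAC·BAC·AAA·BAC·CA·BAC·AAA·BAC·BAC·BAC·AAA·BAC·CA·BAC·AAA·BAC·BAC·BAC
    A ↦ BAC
    B ↦ CA
    C ↦ AAA

A->BAC, B->CA, C->AAA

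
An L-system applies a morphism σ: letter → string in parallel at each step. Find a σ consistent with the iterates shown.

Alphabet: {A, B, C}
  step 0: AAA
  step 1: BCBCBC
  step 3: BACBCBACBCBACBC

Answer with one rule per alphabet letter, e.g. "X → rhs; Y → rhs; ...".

A->BC, B->C, C->BA

  step 0 ⇒ step 1: AAA ⇒ BC·BC·BC
    A ↦ BC
    B ↦ C  (constrained at step 1)
    C ↦ BA  (constrained at step 1)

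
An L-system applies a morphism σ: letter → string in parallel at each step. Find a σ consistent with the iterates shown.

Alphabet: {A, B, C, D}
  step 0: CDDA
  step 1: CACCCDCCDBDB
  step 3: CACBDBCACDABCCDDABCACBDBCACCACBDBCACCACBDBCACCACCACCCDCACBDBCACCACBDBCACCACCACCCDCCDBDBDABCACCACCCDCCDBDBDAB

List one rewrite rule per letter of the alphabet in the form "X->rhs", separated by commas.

  step 0 ⇒ step 1: CDDA ⇒ CAC·CCD·CCD·BDB
    A ↦ BDB
    C ↦ CAC
    D ↦ CCD
    B ↦ DAB  (constrained at step 1)

A->BDB, B->DAB, C->CAC, D->CCD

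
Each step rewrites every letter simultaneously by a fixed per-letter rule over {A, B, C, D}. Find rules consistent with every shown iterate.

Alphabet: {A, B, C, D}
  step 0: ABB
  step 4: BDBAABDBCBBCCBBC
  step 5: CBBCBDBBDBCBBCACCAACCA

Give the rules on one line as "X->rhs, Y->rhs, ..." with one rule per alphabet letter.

  step 4 ⇒ step 5: BDBAABDBCBBCCBBC ⇒ C·BB·C·BDB·BDB·C·BB·C·A·C·C·A·A·C·C·A
    A ↦ BDB
    B ↦ C
    C ↦ A
    D ↦ BB

A->BDB, B->C, C->A, D->BB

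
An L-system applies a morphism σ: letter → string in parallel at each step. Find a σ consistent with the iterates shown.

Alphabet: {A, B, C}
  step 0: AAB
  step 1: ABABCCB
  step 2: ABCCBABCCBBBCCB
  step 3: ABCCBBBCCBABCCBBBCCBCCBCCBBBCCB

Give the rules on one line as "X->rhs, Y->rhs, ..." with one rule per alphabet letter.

  step 2 ⇒ step 3: ABCCBABCCBBBCCB ⇒ AB·CCB·B·B·CCB·AB·CCB·B·B·CCB·CCB·CCB·B·B·CCB
    A ↦ AB
    B ↦ CCB
    C ↦ B

A->AB, B->CCB, C->B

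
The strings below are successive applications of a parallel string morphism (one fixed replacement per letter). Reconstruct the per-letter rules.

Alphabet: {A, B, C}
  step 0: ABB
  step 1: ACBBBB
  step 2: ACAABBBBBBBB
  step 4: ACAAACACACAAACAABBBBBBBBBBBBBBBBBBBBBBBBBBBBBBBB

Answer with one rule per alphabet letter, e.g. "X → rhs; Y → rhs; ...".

A->AC, B->BB, C->AA

  step 1 ⇒ step 2: ACBBBB ⇒ AC·AA·BB·BB·BB·BB
    A ↦ AC
    B ↦ BB
    C ↦ AA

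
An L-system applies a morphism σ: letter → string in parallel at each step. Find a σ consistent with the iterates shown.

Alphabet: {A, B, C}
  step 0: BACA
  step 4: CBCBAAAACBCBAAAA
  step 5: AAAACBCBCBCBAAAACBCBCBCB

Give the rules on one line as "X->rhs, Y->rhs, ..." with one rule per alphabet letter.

A->CB, B->A, C->A

  step 4 ⇒ step 5: CBCBAAAACBCBAAAA ⇒ A·A·A·A·CB·CB·CB·CB·A·A·A·A·CB·CB·CB·CB
    A ↦ CB
    B ↦ A
    C ↦ A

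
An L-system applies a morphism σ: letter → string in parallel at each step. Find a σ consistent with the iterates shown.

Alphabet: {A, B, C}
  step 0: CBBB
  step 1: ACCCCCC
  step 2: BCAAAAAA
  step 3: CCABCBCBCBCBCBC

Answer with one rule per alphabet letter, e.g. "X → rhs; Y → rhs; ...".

  step 2 ⇒ step 3: BCAAAAAA ⇒ CC·A·BC·BC·BC·BC·BC·BC
    A ↦ BC
    B ↦ CC
    C ↦ A

A->BC, B->CC, C->A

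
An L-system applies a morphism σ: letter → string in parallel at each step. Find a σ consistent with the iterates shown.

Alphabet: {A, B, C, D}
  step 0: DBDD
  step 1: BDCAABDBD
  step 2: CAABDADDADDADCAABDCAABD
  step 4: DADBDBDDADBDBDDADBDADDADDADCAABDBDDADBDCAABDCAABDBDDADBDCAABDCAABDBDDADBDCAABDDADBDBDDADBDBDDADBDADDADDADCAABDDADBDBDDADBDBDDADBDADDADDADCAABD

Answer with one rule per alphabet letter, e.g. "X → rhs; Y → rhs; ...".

A->DAD, B->CAA, C->AD, D->BD

  step 1 ⇒ step 2: BDCAABDBD ⇒ CAA·BD·AD·DAD·DAD·CAA·BD·CAA·BD
    A ↦ DAD
    B ↦ CAA
    C ↦ AD
    D ↦ BD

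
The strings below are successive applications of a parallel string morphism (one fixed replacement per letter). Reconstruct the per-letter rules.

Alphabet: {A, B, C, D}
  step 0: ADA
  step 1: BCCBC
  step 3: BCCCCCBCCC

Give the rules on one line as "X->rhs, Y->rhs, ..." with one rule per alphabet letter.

  step 0 ⇒ step 1: ADA ⇒ BC·C·BC
    A ↦ BC
    D ↦ C
    B ↦ A  (constrained at step 1)
    C ↦ DD  (constrained at step 1)

A->BC, B->A, C->DD, D->C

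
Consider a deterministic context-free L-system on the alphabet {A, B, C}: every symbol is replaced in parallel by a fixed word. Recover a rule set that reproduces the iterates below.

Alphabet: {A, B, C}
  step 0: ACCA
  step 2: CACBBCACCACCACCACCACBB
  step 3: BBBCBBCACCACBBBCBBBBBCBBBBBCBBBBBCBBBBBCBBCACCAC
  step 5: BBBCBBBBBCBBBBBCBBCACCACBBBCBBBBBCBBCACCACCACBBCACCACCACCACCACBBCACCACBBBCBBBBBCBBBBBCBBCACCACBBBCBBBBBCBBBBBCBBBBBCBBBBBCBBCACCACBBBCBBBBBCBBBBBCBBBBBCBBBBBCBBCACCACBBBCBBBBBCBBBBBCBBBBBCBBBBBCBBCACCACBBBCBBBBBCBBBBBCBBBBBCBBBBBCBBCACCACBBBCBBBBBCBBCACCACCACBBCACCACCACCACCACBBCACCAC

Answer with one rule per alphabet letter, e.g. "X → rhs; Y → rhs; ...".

  step 2 ⇒ step 3: CACBBCACCACCACCACCACBB ⇒ BB·BC·BB·CAC·CAC·BB·BC·BB·BB·BC·BB·BB·BC·BB·BB·BC·BB·BB·BC·BB·CAC·CAC
    A ↦ BC
    B ↦ CAC
    C ↦ BB

A->BC, B->CAC, C->BB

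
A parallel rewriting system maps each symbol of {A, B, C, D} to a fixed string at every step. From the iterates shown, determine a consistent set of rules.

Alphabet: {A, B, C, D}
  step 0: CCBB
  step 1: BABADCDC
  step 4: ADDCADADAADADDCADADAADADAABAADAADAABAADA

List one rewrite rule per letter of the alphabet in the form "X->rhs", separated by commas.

  step 0 ⇒ step 1: CCBB ⇒ BA·BA·DC·DC
    B ↦ DC
    C ↦ BA
    A ↦ AD  (constrained at step 1)
    D ↦ A  (constrained at step 1)

A->AD, B->DC, C->BA, D->A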